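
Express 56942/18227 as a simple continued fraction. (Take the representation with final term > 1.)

[3; 8, 16, 3, 1, 3, 9]

56942 = 3×18227 + 2261
18227 = 8×2261 + 139
2261 = 16×139 + 37
139 = 3×37 + 28
37 = 1×28 + 9
28 = 3×9 + 1
9 = 9×1 + 0  (stop)
So 56942/18227 = [3; 8, 16, 3, 1, 3, 9].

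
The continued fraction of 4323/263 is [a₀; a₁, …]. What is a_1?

4323 = 16·263 + 115   →  a_0 = 16
263 = 2·115 + 33   →  a_1 = 2

2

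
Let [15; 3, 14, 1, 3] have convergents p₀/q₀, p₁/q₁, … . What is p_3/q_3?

Using pₖ = aₖpₖ₋₁ + pₖ₋₂, qₖ = aₖqₖ₋₁ + qₖ₋₂ (with p₋₁=1, p₋₂=0, q₋₁=0, q₋₂=1):
  k=0: a=15, p=15, q=1
  k=1: a=3, p=46, q=3
  k=2: a=14, p=659, q=43
  k=3: a=1, p=705, q=46

705/46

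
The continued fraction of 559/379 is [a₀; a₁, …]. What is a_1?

559 = 1·379 + 180   →  a_0 = 1
379 = 2·180 + 19   →  a_1 = 2

2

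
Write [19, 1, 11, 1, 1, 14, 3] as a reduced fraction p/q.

Fold from the inside: start with 3/1.
  14 + 1/3 = 43/3
  1 + 3/43 = 46/43
  1 + 43/46 = 89/46
  11 + 46/89 = 1025/89
  1 + 89/1025 = 1114/1025
  19 + 1025/1114 = 22191/1114

22191/1114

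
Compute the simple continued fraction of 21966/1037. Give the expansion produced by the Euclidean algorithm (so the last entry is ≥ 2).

21966 = 21*1037 + 189
1037 = 5*189 + 92
189 = 2*92 + 5
92 = 18*5 + 2
5 = 2*2 + 1
2 = 2*1 + 0  (stop)
So 21966/1037 = [21; 5, 2, 18, 2, 2].

[21; 5, 2, 18, 2, 2]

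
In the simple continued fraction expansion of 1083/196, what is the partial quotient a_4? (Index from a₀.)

3

1083 = 5·196 + 103   →  a_0 = 5
196 = 1·103 + 93   →  a_1 = 1
103 = 1·93 + 10   →  a_2 = 1
93 = 9·10 + 3   →  a_3 = 9
10 = 3·3 + 1   →  a_4 = 3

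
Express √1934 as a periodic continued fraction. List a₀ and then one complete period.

[43; 1, 42, 1, 86]

a₀ = ⌊√1934⌋ = 43.
With m₀=0, d₀=1 and mₖ₊₁ = dₖaₖ − mₖ, dₖ₊₁ = (n − mₖ₊₁²)/dₖ, aₖ₊₁ = ⌊(a₀+mₖ₊₁)/dₖ₊₁⌋:
  k=1: m=43, d=85, a=1
  k=2: m=42, d=2, a=42
  k=3: m=42, d=85, a=1
  k=4: m=43, d=1, a=86
d=1 and a=2a₀=86 at k=4, so the next step gives (m, d) = (43, 85) again — its k=1 value — and the period has length 4.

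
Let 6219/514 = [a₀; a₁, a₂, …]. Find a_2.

6219 = 12·514 + 51   →  a_0 = 12
514 = 10·51 + 4   →  a_1 = 10
51 = 12·4 + 3   →  a_2 = 12

12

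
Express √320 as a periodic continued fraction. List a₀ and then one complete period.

a₀ = ⌊√320⌋ = 17.
With m₀=0, d₀=1 and mₖ₊₁ = dₖaₖ − mₖ, dₖ₊₁ = (n − mₖ₊₁²)/dₖ, aₖ₊₁ = ⌊(a₀+mₖ₊₁)/dₖ₊₁⌋:
  k=1: m=17, d=31, a=1
  k=2: m=14, d=4, a=7
  k=3: m=14, d=31, a=1
  k=4: m=17, d=1, a=34
d=1 and a=2a₀=34 at k=4, so the next step gives (m, d) = (17, 31) again — its k=1 value — and the period has length 4.

[17; 1, 7, 1, 34]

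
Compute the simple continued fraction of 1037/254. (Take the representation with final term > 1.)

1037 = 4·254 + 21
254 = 12·21 + 2
21 = 10·2 + 1
2 = 2·1 + 0  (stop)
So 1037/254 = [4; 12, 10, 2].

[4; 12, 10, 2]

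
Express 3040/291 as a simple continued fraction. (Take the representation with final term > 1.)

[10; 2, 4, 5, 6]

3040 = 10×291 + 130
291 = 2×130 + 31
130 = 4×31 + 6
31 = 5×6 + 1
6 = 6×1 + 0  (stop)
So 3040/291 = [10; 2, 4, 5, 6].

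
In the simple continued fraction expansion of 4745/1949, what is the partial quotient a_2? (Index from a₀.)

3

4745 = 2·1949 + 847   →  a_0 = 2
1949 = 2·847 + 255   →  a_1 = 2
847 = 3·255 + 82   →  a_2 = 3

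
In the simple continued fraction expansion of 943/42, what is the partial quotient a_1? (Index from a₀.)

943 = 22·42 + 19   →  a_0 = 22
42 = 2·19 + 4   →  a_1 = 2

2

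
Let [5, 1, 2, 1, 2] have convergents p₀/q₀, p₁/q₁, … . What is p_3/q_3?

23/4

Using pₖ = aₖpₖ₋₁ + pₖ₋₂, qₖ = aₖqₖ₋₁ + qₖ₋₂ (with p₋₁=1, p₋₂=0, q₋₁=0, q₋₂=1):
  k=0: a=5, p=5, q=1
  k=1: a=1, p=6, q=1
  k=2: a=2, p=17, q=3
  k=3: a=1, p=23, q=4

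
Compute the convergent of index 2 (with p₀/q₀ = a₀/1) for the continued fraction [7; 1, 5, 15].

47/6

Using pₖ = aₖpₖ₋₁ + pₖ₋₂, qₖ = aₖqₖ₋₁ + qₖ₋₂ (with p₋₁=1, p₋₂=0, q₋₁=0, q₋₂=1):
  k=0: a=7, p=7, q=1
  k=1: a=1, p=8, q=1
  k=2: a=5, p=47, q=6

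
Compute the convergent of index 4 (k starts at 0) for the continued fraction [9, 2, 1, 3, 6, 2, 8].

Using pₖ = aₖpₖ₋₁ + pₖ₋₂, qₖ = aₖqₖ₋₁ + qₖ₋₂ (with p₋₁=1, p₋₂=0, q₋₁=0, q₋₂=1):
  k=0: a=9, p=9, q=1
  k=1: a=2, p=19, q=2
  k=2: a=1, p=28, q=3
  k=3: a=3, p=103, q=11
  k=4: a=6, p=646, q=69

646/69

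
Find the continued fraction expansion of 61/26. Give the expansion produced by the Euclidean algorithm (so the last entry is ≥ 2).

61 = 2·26 + 9
26 = 2·9 + 8
9 = 1·8 + 1
8 = 8·1 + 0  (stop)
So 61/26 = [2; 2, 1, 8].

[2; 2, 1, 8]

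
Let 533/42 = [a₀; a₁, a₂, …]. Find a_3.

4

533 = 12·42 + 29   →  a_0 = 12
42 = 1·29 + 13   →  a_1 = 1
29 = 2·13 + 3   →  a_2 = 2
13 = 4·3 + 1   →  a_3 = 4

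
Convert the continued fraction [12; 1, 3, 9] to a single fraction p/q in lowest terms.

472/37

Using pₖ = aₖpₖ₋₁ + pₖ₋₂ and qₖ = aₖqₖ₋₁ + qₖ₋₂:
  k=0: a=12, p=12, q=1
  k=1: a=1, p=13, q=1
  k=2: a=3, p=51, q=4
  k=3: a=9, p=472, q=37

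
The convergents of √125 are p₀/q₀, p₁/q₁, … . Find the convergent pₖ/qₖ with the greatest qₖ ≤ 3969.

√125 = [11; 5, 1, 1, 5, 22, …] (period length 5).
Convergents:
  p_0/q_0 = 11/1
  p_1/q_1 = 56/5
  p_2/q_2 = 67/6
  p_3/q_3 = 123/11
  p_4/q_4 = 682/61
  p_5/q_5 = 15127/1353
  p_6/q_6 = 76317/6826
q_5 = 1353 ≤ 3969 < 6826 = q_6, so the answer is 15127/1353.

15127/1353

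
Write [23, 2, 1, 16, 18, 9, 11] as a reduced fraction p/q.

Fold from the inside: start with 11/1.
  9 + 1/11 = 100/11
  18 + 11/100 = 1811/100
  16 + 100/1811 = 29076/1811
  1 + 1811/29076 = 30887/29076
  2 + 29076/30887 = 90850/30887
  23 + 30887/90850 = 2120437/90850

2120437/90850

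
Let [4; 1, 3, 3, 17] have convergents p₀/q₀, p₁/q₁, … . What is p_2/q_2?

Using pₖ = aₖpₖ₋₁ + pₖ₋₂, qₖ = aₖqₖ₋₁ + qₖ₋₂ (with p₋₁=1, p₋₂=0, q₋₁=0, q₋₂=1):
  k=0: a=4, p=4, q=1
  k=1: a=1, p=5, q=1
  k=2: a=3, p=19, q=4

19/4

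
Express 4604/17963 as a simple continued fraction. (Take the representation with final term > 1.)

4604 = 0×17963 + 4604
17963 = 3×4604 + 4151
4604 = 1×4151 + 453
4151 = 9×453 + 74
453 = 6×74 + 9
74 = 8×9 + 2
9 = 4×2 + 1
2 = 2×1 + 0  (stop)
So 4604/17963 = [0; 3, 1, 9, 6, 8, 4, 2].

[0; 3, 1, 9, 6, 8, 4, 2]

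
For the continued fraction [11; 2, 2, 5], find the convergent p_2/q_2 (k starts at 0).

57/5

Using pₖ = aₖpₖ₋₁ + pₖ₋₂, qₖ = aₖqₖ₋₁ + qₖ₋₂ (with p₋₁=1, p₋₂=0, q₋₁=0, q₋₂=1):
  k=0: a=11, p=11, q=1
  k=1: a=2, p=23, q=2
  k=2: a=2, p=57, q=5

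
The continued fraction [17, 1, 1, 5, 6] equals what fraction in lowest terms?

1193/68

Using pₖ = aₖpₖ₋₁ + pₖ₋₂ and qₖ = aₖqₖ₋₁ + qₖ₋₂:
  k=0: a=17, p=17, q=1
  k=1: a=1, p=18, q=1
  k=2: a=1, p=35, q=2
  k=3: a=5, p=193, q=11
  k=4: a=6, p=1193, q=68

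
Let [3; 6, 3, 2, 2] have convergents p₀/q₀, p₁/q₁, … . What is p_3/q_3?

Using pₖ = aₖpₖ₋₁ + pₖ₋₂, qₖ = aₖqₖ₋₁ + qₖ₋₂ (with p₋₁=1, p₋₂=0, q₋₁=0, q₋₂=1):
  k=0: a=3, p=3, q=1
  k=1: a=6, p=19, q=6
  k=2: a=3, p=60, q=19
  k=3: a=2, p=139, q=44

139/44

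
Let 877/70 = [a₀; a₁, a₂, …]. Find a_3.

8

877 = 12·70 + 37   →  a_0 = 12
70 = 1·37 + 33   →  a_1 = 1
37 = 1·33 + 4   →  a_2 = 1
33 = 8·4 + 1   →  a_3 = 8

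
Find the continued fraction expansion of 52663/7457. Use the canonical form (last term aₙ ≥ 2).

[7; 16, 14, 16, 2]

52663 = 7*7457 + 464
7457 = 16*464 + 33
464 = 14*33 + 2
33 = 16*2 + 1
2 = 2*1 + 0  (stop)
So 52663/7457 = [7; 16, 14, 16, 2].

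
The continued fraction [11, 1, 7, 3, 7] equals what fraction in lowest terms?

Fold from the inside: start with 7/1.
  3 + 1/7 = 22/7
  7 + 7/22 = 161/22
  1 + 22/161 = 183/161
  11 + 161/183 = 2174/183

2174/183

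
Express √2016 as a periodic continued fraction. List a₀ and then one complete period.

a₀ = ⌊√2016⌋ = 44.

[44; 1, 8, 1, 88]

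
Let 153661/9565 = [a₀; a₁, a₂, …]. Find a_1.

15

153661 = 16·9565 + 621   →  a_0 = 16
9565 = 15·621 + 250   →  a_1 = 15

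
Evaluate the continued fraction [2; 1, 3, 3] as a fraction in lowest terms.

Fold from the inside: start with 3/1.
  3 + 1/3 = 10/3
  1 + 3/10 = 13/10
  2 + 10/13 = 36/13

36/13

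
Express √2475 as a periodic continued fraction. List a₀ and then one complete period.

a₀ = ⌊√2475⌋ = 49.
With m₀=0, d₀=1 and mₖ₊₁ = dₖaₖ − mₖ, dₖ₊₁ = (n − mₖ₊₁²)/dₖ, aₖ₊₁ = ⌊(a₀+mₖ₊₁)/dₖ₊₁⌋:
  k=1: m=49, d=74, a=1
  k=2: m=25, d=25, a=2
  k=3: m=25, d=74, a=1
  k=4: m=49, d=1, a=98
d=1 and a=2a₀=98 at k=4, so the next step gives (m, d) = (49, 74) again — its k=1 value — and the period has length 4.

[49; 1, 2, 1, 98]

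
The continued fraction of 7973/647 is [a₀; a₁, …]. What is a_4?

4

7973 = 12·647 + 209   →  a_0 = 12
647 = 3·209 + 20   →  a_1 = 3
209 = 10·20 + 9   →  a_2 = 10
20 = 2·9 + 2   →  a_3 = 2
9 = 4·2 + 1   →  a_4 = 4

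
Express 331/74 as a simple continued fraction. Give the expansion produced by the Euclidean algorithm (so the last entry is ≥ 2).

331 = 4×74 + 35
74 = 2×35 + 4
35 = 8×4 + 3
4 = 1×3 + 1
3 = 3×1 + 0  (stop)
So 331/74 = [4; 2, 8, 1, 3].

[4; 2, 8, 1, 3]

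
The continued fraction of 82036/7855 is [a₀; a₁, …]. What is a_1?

82036 = 10·7855 + 3486   →  a_0 = 10
7855 = 2·3486 + 883   →  a_1 = 2

2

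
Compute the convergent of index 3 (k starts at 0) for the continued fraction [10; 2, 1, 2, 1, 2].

Using pₖ = aₖpₖ₋₁ + pₖ₋₂, qₖ = aₖqₖ₋₁ + qₖ₋₂ (with p₋₁=1, p₋₂=0, q₋₁=0, q₋₂=1):
  k=0: a=10, p=10, q=1
  k=1: a=2, p=21, q=2
  k=2: a=1, p=31, q=3
  k=3: a=2, p=83, q=8

83/8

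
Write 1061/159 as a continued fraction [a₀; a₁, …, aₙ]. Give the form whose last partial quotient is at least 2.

[6; 1, 2, 17, 3]

1061 = 6*159 + 107
159 = 1*107 + 52
107 = 2*52 + 3
52 = 17*3 + 1
3 = 3*1 + 0  (stop)
So 1061/159 = [6; 1, 2, 17, 3].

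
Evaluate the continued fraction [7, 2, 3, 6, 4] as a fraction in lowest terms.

Fold from the inside: start with 4/1.
  6 + 1/4 = 25/4
  3 + 4/25 = 79/25
  2 + 25/79 = 183/79
  7 + 79/183 = 1360/183

1360/183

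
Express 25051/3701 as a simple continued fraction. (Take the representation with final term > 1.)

[6; 1, 3, 3, 11, 12, 2]

25051 = 6*3701 + 2845
3701 = 1*2845 + 856
2845 = 3*856 + 277
856 = 3*277 + 25
277 = 11*25 + 2
25 = 12*2 + 1
2 = 2*1 + 0  (stop)
So 25051/3701 = [6; 1, 3, 3, 11, 12, 2].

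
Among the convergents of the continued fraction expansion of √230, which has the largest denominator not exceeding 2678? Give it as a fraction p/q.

√230 = [15; 6, 30, …] (period length 2).
Convergents:
  p_0/q_0 = 15/1
  p_1/q_1 = 91/6
  p_2/q_2 = 2745/181
  p_3/q_3 = 16561/1092
  p_4/q_4 = 499575/32941
q_3 = 1092 ≤ 2678 < 32941 = q_4, so the answer is 16561/1092.

16561/1092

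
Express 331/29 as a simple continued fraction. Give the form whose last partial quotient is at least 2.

331 = 11×29 + 12
29 = 2×12 + 5
12 = 2×5 + 2
5 = 2×2 + 1
2 = 2×1 + 0  (stop)
So 331/29 = [11; 2, 2, 2, 2].

[11; 2, 2, 2, 2]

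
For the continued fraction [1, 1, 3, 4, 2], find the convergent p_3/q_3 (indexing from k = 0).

Using pₖ = aₖpₖ₋₁ + pₖ₋₂, qₖ = aₖqₖ₋₁ + qₖ₋₂ (with p₋₁=1, p₋₂=0, q₋₁=0, q₋₂=1):
  k=0: a=1, p=1, q=1
  k=1: a=1, p=2, q=1
  k=2: a=3, p=7, q=4
  k=3: a=4, p=30, q=17

30/17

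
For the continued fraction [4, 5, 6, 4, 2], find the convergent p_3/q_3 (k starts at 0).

Using pₖ = aₖpₖ₋₁ + pₖ₋₂, qₖ = aₖqₖ₋₁ + qₖ₋₂ (with p₋₁=1, p₋₂=0, q₋₁=0, q₋₂=1):
  k=0: a=4, p=4, q=1
  k=1: a=5, p=21, q=5
  k=2: a=6, p=130, q=31
  k=3: a=4, p=541, q=129

541/129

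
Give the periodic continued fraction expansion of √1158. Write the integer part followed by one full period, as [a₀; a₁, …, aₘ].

[34; 34, 68]

a₀ = ⌊√1158⌋ = 34.
With m₀=0, d₀=1 and mₖ₊₁ = dₖaₖ − mₖ, dₖ₊₁ = (n − mₖ₊₁²)/dₖ, aₖ₊₁ = ⌊(a₀+mₖ₊₁)/dₖ₊₁⌋:
  k=1: m=34, d=2, a=34
  k=2: m=34, d=1, a=68
d=1 and a=2a₀=68 at k=2, so the next step gives (m, d) = (34, 2) again — its k=1 value — and the period has length 2.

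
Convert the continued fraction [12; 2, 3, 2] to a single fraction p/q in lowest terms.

199/16

Using pₖ = aₖpₖ₋₁ + pₖ₋₂ and qₖ = aₖqₖ₋₁ + qₖ₋₂:
  k=0: a=12, p=12, q=1
  k=1: a=2, p=25, q=2
  k=2: a=3, p=87, q=7
  k=3: a=2, p=199, q=16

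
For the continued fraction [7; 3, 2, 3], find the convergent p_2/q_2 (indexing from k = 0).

51/7

Using pₖ = aₖpₖ₋₁ + pₖ₋₂, qₖ = aₖqₖ₋₁ + qₖ₋₂ (with p₋₁=1, p₋₂=0, q₋₁=0, q₋₂=1):
  k=0: a=7, p=7, q=1
  k=1: a=3, p=22, q=3
  k=2: a=2, p=51, q=7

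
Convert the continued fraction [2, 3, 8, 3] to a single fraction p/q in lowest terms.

181/78

Using pₖ = aₖpₖ₋₁ + pₖ₋₂ and qₖ = aₖqₖ₋₁ + qₖ₋₂:
  k=0: a=2, p=2, q=1
  k=1: a=3, p=7, q=3
  k=2: a=8, p=58, q=25
  k=3: a=3, p=181, q=78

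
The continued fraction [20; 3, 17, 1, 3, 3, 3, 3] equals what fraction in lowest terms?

156743/7711

Fold from the inside: start with 3/1.
  3 + 1/3 = 10/3
  3 + 3/10 = 33/10
  3 + 10/33 = 109/33
  1 + 33/109 = 142/109
  17 + 109/142 = 2523/142
  3 + 142/2523 = 7711/2523
  20 + 2523/7711 = 156743/7711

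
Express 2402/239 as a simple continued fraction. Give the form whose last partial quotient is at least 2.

2402 = 10·239 + 12
239 = 19·12 + 11
12 = 1·11 + 1
11 = 11·1 + 0  (stop)
So 2402/239 = [10; 19, 1, 11].

[10; 19, 1, 11]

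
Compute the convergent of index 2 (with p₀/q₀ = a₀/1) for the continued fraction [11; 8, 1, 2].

100/9

Using pₖ = aₖpₖ₋₁ + pₖ₋₂, qₖ = aₖqₖ₋₁ + qₖ₋₂ (with p₋₁=1, p₋₂=0, q₋₁=0, q₋₂=1):
  k=0: a=11, p=11, q=1
  k=1: a=8, p=89, q=8
  k=2: a=1, p=100, q=9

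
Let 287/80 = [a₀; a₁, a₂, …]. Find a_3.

287 = 3·80 + 47   →  a_0 = 3
80 = 1·47 + 33   →  a_1 = 1
47 = 1·33 + 14   →  a_2 = 1
33 = 2·14 + 5   →  a_3 = 2

2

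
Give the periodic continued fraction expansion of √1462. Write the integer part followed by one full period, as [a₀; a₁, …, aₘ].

a₀ = ⌊√1462⌋ = 38.
With m₀=0, d₀=1 and mₖ₊₁ = dₖaₖ − mₖ, dₖ₊₁ = (n − mₖ₊₁²)/dₖ, aₖ₊₁ = ⌊(a₀+mₖ₊₁)/dₖ₊₁⌋:
  k=1: m=38, d=18, a=4
  k=2: m=34, d=17, a=4
  k=3: m=34, d=18, a=4
  k=4: m=38, d=1, a=76
d=1 and a=2a₀=76 at k=4, so the next step gives (m, d) = (38, 18) again — its k=1 value — and the period has length 4.

[38; 4, 4, 4, 76]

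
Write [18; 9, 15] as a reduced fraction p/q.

2463/136

Fold from the inside: start with 15/1.
  9 + 1/15 = 136/15
  18 + 15/136 = 2463/136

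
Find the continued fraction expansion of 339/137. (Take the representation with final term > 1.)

[2; 2, 9, 3, 2]

339 = 2×137 + 65
137 = 2×65 + 7
65 = 9×7 + 2
7 = 3×2 + 1
2 = 2×1 + 0  (stop)
So 339/137 = [2; 2, 9, 3, 2].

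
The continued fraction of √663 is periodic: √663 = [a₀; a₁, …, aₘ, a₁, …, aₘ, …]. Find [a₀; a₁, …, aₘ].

[25; 1, 2, 1, 50]

a₀ = ⌊√663⌋ = 25.
With m₀=0, d₀=1 and mₖ₊₁ = dₖaₖ − mₖ, dₖ₊₁ = (n − mₖ₊₁²)/dₖ, aₖ₊₁ = ⌊(a₀+mₖ₊₁)/dₖ₊₁⌋:
  k=1: m=25, d=38, a=1
  k=2: m=13, d=13, a=2
  k=3: m=13, d=38, a=1
  k=4: m=25, d=1, a=50
d=1 and a=2a₀=50 at k=4, so the next step gives (m, d) = (25, 38) again — its k=1 value — and the period has length 4.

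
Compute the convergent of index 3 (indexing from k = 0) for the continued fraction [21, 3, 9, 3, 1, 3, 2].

1855/87

Using pₖ = aₖpₖ₋₁ + pₖ₋₂, qₖ = aₖqₖ₋₁ + qₖ₋₂ (with p₋₁=1, p₋₂=0, q₋₁=0, q₋₂=1):
  k=0: a=21, p=21, q=1
  k=1: a=3, p=64, q=3
  k=2: a=9, p=597, q=28
  k=3: a=3, p=1855, q=87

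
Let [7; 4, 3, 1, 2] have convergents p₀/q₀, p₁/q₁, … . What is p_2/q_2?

94/13

Using pₖ = aₖpₖ₋₁ + pₖ₋₂, qₖ = aₖqₖ₋₁ + qₖ₋₂ (with p₋₁=1, p₋₂=0, q₋₁=0, q₋₂=1):
  k=0: a=7, p=7, q=1
  k=1: a=4, p=29, q=4
  k=2: a=3, p=94, q=13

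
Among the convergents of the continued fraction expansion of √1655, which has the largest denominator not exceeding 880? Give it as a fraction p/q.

√1655 = [40; 1, 2, 7, 16, 7, 2, 1, 80, …] (period length 8).
Convergents:
  p_0/q_0 = 40/1
  p_1/q_1 = 41/1
  p_2/q_2 = 122/3
  p_3/q_3 = 895/22
  p_4/q_4 = 14442/355
  p_5/q_5 = 101989/2507
q_4 = 355 ≤ 880 < 2507 = q_5, so the answer is 14442/355.

14442/355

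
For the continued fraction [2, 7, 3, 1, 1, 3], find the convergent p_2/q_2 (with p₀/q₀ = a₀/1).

Using pₖ = aₖpₖ₋₁ + pₖ₋₂, qₖ = aₖqₖ₋₁ + qₖ₋₂ (with p₋₁=1, p₋₂=0, q₋₁=0, q₋₂=1):
  k=0: a=2, p=2, q=1
  k=1: a=7, p=15, q=7
  k=2: a=3, p=47, q=22

47/22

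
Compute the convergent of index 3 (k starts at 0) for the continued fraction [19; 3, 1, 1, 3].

Using pₖ = aₖpₖ₋₁ + pₖ₋₂, qₖ = aₖqₖ₋₁ + qₖ₋₂ (with p₋₁=1, p₋₂=0, q₋₁=0, q₋₂=1):
  k=0: a=19, p=19, q=1
  k=1: a=3, p=58, q=3
  k=2: a=1, p=77, q=4
  k=3: a=1, p=135, q=7

135/7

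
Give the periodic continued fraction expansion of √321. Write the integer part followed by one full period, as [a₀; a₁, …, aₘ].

[17; 1, 10, 1, 34]

a₀ = ⌊√321⌋ = 17.
With m₀=0, d₀=1 and mₖ₊₁ = dₖaₖ − mₖ, dₖ₊₁ = (n − mₖ₊₁²)/dₖ, aₖ₊₁ = ⌊(a₀+mₖ₊₁)/dₖ₊₁⌋:
  k=1: m=17, d=32, a=1
  k=2: m=15, d=3, a=10
  k=3: m=15, d=32, a=1
  k=4: m=17, d=1, a=34
d=1 and a=2a₀=34 at k=4, so the next step gives (m, d) = (17, 32) again — its k=1 value — and the period has length 4.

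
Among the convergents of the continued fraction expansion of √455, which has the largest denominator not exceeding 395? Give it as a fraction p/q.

√455 = [21; 3, 42, …] (period length 2).
Convergents:
  p_0/q_0 = 21/1
  p_1/q_1 = 64/3
  p_2/q_2 = 2709/127
  p_3/q_3 = 8191/384
  p_4/q_4 = 346731/16255
q_3 = 384 ≤ 395 < 16255 = q_4, so the answer is 8191/384.

8191/384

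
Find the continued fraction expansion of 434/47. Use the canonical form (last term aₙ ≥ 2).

[9; 4, 3, 1, 2]

434 = 9·47 + 11
47 = 4·11 + 3
11 = 3·3 + 2
3 = 1·2 + 1
2 = 2·1 + 0  (stop)
So 434/47 = [9; 4, 3, 1, 2].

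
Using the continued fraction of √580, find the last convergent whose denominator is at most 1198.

√580 = [24; 12, 48, …] (period length 2).
Convergents:
  p_0/q_0 = 24/1
  p_1/q_1 = 289/12
  p_2/q_2 = 13896/577
  p_3/q_3 = 167041/6936
q_2 = 577 ≤ 1198 < 6936 = q_3, so the answer is 13896/577.

13896/577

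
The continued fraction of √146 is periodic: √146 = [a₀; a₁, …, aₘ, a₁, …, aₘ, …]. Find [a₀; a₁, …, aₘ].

a₀ = ⌊√146⌋ = 12.

[12; 12, 24]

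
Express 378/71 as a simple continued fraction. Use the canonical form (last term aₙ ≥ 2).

378 = 5·71 + 23
71 = 3·23 + 2
23 = 11·2 + 1
2 = 2·1 + 0  (stop)
So 378/71 = [5; 3, 11, 2].

[5; 3, 11, 2]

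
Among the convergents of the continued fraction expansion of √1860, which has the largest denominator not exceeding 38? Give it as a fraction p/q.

√1860 = [43; 7, 1, 4, 1, 7, 86, …] (period length 6).
Convergents:
  p_0/q_0 = 43/1
  p_1/q_1 = 302/7
  p_2/q_2 = 345/8
  p_3/q_3 = 1682/39
q_2 = 8 ≤ 38 < 39 = q_3, so the answer is 345/8.

345/8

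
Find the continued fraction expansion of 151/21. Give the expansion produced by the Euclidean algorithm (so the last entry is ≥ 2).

[7; 5, 4]

151 = 7*21 + 4
21 = 5*4 + 1
4 = 4*1 + 0  (stop)
So 151/21 = [7; 5, 4].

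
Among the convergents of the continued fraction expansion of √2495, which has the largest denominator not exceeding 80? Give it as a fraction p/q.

√2495 = [49; 1, 18, 1, 98, …] (period length 4).
Convergents:
  p_0/q_0 = 49/1
  p_1/q_1 = 50/1
  p_2/q_2 = 949/19
  p_3/q_3 = 999/20
  p_4/q_4 = 98851/1979
q_3 = 20 ≤ 80 < 1979 = q_4, so the answer is 999/20.

999/20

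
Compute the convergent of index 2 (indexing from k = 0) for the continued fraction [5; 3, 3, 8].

53/10

Using pₖ = aₖpₖ₋₁ + pₖ₋₂, qₖ = aₖqₖ₋₁ + qₖ₋₂ (with p₋₁=1, p₋₂=0, q₋₁=0, q₋₂=1):
  k=0: a=5, p=5, q=1
  k=1: a=3, p=16, q=3
  k=2: a=3, p=53, q=10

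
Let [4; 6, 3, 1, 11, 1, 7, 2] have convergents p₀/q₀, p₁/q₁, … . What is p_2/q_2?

Using pₖ = aₖpₖ₋₁ + pₖ₋₂, qₖ = aₖqₖ₋₁ + qₖ₋₂ (with p₋₁=1, p₋₂=0, q₋₁=0, q₋₂=1):
  k=0: a=4, p=4, q=1
  k=1: a=6, p=25, q=6
  k=2: a=3, p=79, q=19

79/19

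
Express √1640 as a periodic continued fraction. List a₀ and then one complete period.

[40; 2, 80]

a₀ = ⌊√1640⌋ = 40.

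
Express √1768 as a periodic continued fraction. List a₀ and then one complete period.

[42; 21, 84]

a₀ = ⌊√1768⌋ = 42.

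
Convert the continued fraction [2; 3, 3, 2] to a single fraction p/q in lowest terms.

53/23

Using pₖ = aₖpₖ₋₁ + pₖ₋₂ and qₖ = aₖqₖ₋₁ + qₖ₋₂:
  k=0: a=2, p=2, q=1
  k=1: a=3, p=7, q=3
  k=2: a=3, p=23, q=10
  k=3: a=2, p=53, q=23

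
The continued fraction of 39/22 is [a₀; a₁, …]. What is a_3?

2

39 = 1·22 + 17   →  a_0 = 1
22 = 1·17 + 5   →  a_1 = 1
17 = 3·5 + 2   →  a_2 = 3
5 = 2·2 + 1   →  a_3 = 2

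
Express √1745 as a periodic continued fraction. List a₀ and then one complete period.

a₀ = ⌊√1745⌋ = 41.
With m₀=0, d₀=1 and mₖ₊₁ = dₖaₖ − mₖ, dₖ₊₁ = (n − mₖ₊₁²)/dₖ, aₖ₊₁ = ⌊(a₀+mₖ₊₁)/dₖ₊₁⌋:
  k=1: m=41, d=64, a=1
  k=2: m=23, d=19, a=3
  k=3: m=34, d=31, a=2
  k=4: m=28, d=31, a=2
  k=5: m=34, d=19, a=3
  k=6: m=23, d=64, a=1
  k=7: m=41, d=1, a=82
d=1 and a=2a₀=82 at k=7, so the next step gives (m, d) = (41, 64) again — its k=1 value — and the period has length 7.

[41; 1, 3, 2, 2, 3, 1, 82]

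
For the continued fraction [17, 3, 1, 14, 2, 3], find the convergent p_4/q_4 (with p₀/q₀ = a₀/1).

Using pₖ = aₖpₖ₋₁ + pₖ₋₂, qₖ = aₖqₖ₋₁ + qₖ₋₂ (with p₋₁=1, p₋₂=0, q₋₁=0, q₋₂=1):
  k=0: a=17, p=17, q=1
  k=1: a=3, p=52, q=3
  k=2: a=1, p=69, q=4
  k=3: a=14, p=1018, q=59
  k=4: a=2, p=2105, q=122

2105/122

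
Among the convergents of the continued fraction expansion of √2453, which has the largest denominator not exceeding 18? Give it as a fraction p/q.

842/17

√2453 = [49; 1, 1, 8, 1, 1, 98, …] (period length 6).
Convergents:
  p_0/q_0 = 49/1
  p_1/q_1 = 50/1
  p_2/q_2 = 99/2
  p_3/q_3 = 842/17
  p_4/q_4 = 941/19
q_3 = 17 ≤ 18 < 19 = q_4, so the answer is 842/17.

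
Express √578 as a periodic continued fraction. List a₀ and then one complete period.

a₀ = ⌊√578⌋ = 24.

[24; 24, 48]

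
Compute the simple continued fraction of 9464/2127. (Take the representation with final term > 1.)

[4; 2, 4, 2, 4, 5, 1, 3]

9464 = 4×2127 + 956
2127 = 2×956 + 215
956 = 4×215 + 96
215 = 2×96 + 23
96 = 4×23 + 4
23 = 5×4 + 3
4 = 1×3 + 1
3 = 3×1 + 0  (stop)
So 9464/2127 = [4; 2, 4, 2, 4, 5, 1, 3].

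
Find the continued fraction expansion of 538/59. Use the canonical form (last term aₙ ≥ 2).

538 = 9·59 + 7
59 = 8·7 + 3
7 = 2·3 + 1
3 = 3·1 + 0  (stop)
So 538/59 = [9; 8, 2, 3].

[9; 8, 2, 3]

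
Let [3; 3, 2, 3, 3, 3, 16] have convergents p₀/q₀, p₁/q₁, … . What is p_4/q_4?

260/79

Using pₖ = aₖpₖ₋₁ + pₖ₋₂, qₖ = aₖqₖ₋₁ + qₖ₋₂ (with p₋₁=1, p₋₂=0, q₋₁=0, q₋₂=1):
  k=0: a=3, p=3, q=1
  k=1: a=3, p=10, q=3
  k=2: a=2, p=23, q=7
  k=3: a=3, p=79, q=24
  k=4: a=3, p=260, q=79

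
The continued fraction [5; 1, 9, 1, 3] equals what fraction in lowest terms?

254/43

Fold from the inside: start with 3/1.
  1 + 1/3 = 4/3
  9 + 3/4 = 39/4
  1 + 4/39 = 43/39
  5 + 39/43 = 254/43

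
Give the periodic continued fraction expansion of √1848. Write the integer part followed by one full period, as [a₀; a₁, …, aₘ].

[42; 1, 84]

a₀ = ⌊√1848⌋ = 42.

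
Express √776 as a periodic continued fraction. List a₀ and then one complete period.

[27; 1, 5, 1, 54]

a₀ = ⌊√776⌋ = 27.
With m₀=0, d₀=1 and mₖ₊₁ = dₖaₖ − mₖ, dₖ₊₁ = (n − mₖ₊₁²)/dₖ, aₖ₊₁ = ⌊(a₀+mₖ₊₁)/dₖ₊₁⌋:
  k=1: m=27, d=47, a=1
  k=2: m=20, d=8, a=5
  k=3: m=20, d=47, a=1
  k=4: m=27, d=1, a=54
d=1 and a=2a₀=54 at k=4, so the next step gives (m, d) = (27, 47) again — its k=1 value — and the period has length 4.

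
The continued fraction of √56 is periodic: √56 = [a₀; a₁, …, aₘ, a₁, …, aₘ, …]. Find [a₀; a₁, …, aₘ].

a₀ = ⌊√56⌋ = 7.
With m₀=0, d₀=1 and mₖ₊₁ = dₖaₖ − mₖ, dₖ₊₁ = (n − mₖ₊₁²)/dₖ, aₖ₊₁ = ⌊(a₀+mₖ₊₁)/dₖ₊₁⌋:
  k=1: m=7, d=7, a=2
  k=2: m=7, d=1, a=14
d=1 and a=2a₀=14 at k=2, so the next step gives (m, d) = (7, 7) again — its k=1 value — and the period has length 2.

[7; 2, 14]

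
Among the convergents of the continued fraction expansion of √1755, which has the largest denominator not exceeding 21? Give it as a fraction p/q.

377/9

√1755 = [41; 1, 8, 3, 8, 1, 82, …] (period length 6).
Convergents:
  p_0/q_0 = 41/1
  p_1/q_1 = 42/1
  p_2/q_2 = 377/9
  p_3/q_3 = 1173/28
q_2 = 9 ≤ 21 < 28 = q_3, so the answer is 377/9.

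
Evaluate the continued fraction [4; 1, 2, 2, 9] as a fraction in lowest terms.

311/66

Fold from the inside: start with 9/1.
  2 + 1/9 = 19/9
  2 + 9/19 = 47/19
  1 + 19/47 = 66/47
  4 + 47/66 = 311/66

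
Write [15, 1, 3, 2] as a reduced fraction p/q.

142/9

Using pₖ = aₖpₖ₋₁ + pₖ₋₂ and qₖ = aₖqₖ₋₁ + qₖ₋₂:
  k=0: a=15, p=15, q=1
  k=1: a=1, p=16, q=1
  k=2: a=3, p=63, q=4
  k=3: a=2, p=142, q=9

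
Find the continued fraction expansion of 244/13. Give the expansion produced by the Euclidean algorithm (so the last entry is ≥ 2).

244 = 18×13 + 10
13 = 1×10 + 3
10 = 3×3 + 1
3 = 3×1 + 0  (stop)
So 244/13 = [18; 1, 3, 3].

[18; 1, 3, 3]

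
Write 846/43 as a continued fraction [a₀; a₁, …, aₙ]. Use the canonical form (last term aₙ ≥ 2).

[19; 1, 2, 14]

846 = 19*43 + 29
43 = 1*29 + 14
29 = 2*14 + 1
14 = 14*1 + 0  (stop)
So 846/43 = [19; 1, 2, 14].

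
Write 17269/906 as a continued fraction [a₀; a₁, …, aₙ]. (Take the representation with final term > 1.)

17269 = 19·906 + 55
906 = 16·55 + 26
55 = 2·26 + 3
26 = 8·3 + 2
3 = 1·2 + 1
2 = 2·1 + 0  (stop)
So 17269/906 = [19; 16, 2, 8, 1, 2].

[19; 16, 2, 8, 1, 2]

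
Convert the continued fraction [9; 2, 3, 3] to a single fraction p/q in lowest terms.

217/23

Fold from the inside: start with 3/1.
  3 + 1/3 = 10/3
  2 + 3/10 = 23/10
  9 + 10/23 = 217/23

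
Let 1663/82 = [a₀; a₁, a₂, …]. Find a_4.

1663 = 20·82 + 23   →  a_0 = 20
82 = 3·23 + 13   →  a_1 = 3
23 = 1·13 + 10   →  a_2 = 1
13 = 1·10 + 3   →  a_3 = 1
10 = 3·3 + 1   →  a_4 = 3

3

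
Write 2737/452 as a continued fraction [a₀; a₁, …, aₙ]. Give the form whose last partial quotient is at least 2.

[6; 18, 12, 2]

2737 = 6×452 + 25
452 = 18×25 + 2
25 = 12×2 + 1
2 = 2×1 + 0  (stop)
So 2737/452 = [6; 18, 12, 2].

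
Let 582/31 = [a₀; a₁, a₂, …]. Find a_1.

1

582 = 18·31 + 24   →  a_0 = 18
31 = 1·24 + 7   →  a_1 = 1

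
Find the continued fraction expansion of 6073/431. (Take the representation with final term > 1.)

6073 = 14×431 + 39
431 = 11×39 + 2
39 = 19×2 + 1
2 = 2×1 + 0  (stop)
So 6073/431 = [14; 11, 19, 2].

[14; 11, 19, 2]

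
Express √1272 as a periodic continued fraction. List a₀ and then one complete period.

[35; 1, 1, 1, 70]

a₀ = ⌊√1272⌋ = 35.
With m₀=0, d₀=1 and mₖ₊₁ = dₖaₖ − mₖ, dₖ₊₁ = (n − mₖ₊₁²)/dₖ, aₖ₊₁ = ⌊(a₀+mₖ₊₁)/dₖ₊₁⌋:
  k=1: m=35, d=47, a=1
  k=2: m=12, d=24, a=1
  k=3: m=12, d=47, a=1
  k=4: m=35, d=1, a=70
d=1 and a=2a₀=70 at k=4, so the next step gives (m, d) = (35, 47) again — its k=1 value — and the period has length 4.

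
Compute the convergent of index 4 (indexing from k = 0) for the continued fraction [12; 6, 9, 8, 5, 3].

Using pₖ = aₖpₖ₋₁ + pₖ₋₂, qₖ = aₖqₖ₋₁ + qₖ₋₂ (with p₋₁=1, p₋₂=0, q₋₁=0, q₋₂=1):
  k=0: a=12, p=12, q=1
  k=1: a=6, p=73, q=6
  k=2: a=9, p=669, q=55
  k=3: a=8, p=5425, q=446
  k=4: a=5, p=27794, q=2285

27794/2285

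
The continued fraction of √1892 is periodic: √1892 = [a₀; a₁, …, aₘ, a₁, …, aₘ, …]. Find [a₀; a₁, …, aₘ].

[43; 2, 86]

a₀ = ⌊√1892⌋ = 43.
With m₀=0, d₀=1 and mₖ₊₁ = dₖaₖ − mₖ, dₖ₊₁ = (n − mₖ₊₁²)/dₖ, aₖ₊₁ = ⌊(a₀+mₖ₊₁)/dₖ₊₁⌋:
  k=1: m=43, d=43, a=2
  k=2: m=43, d=1, a=86
d=1 and a=2a₀=86 at k=2, so the next step gives (m, d) = (43, 43) again — its k=1 value — and the period has length 2.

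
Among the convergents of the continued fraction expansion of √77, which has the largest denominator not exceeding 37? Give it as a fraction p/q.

272/31

√77 = [8; 1, 3, 2, 3, 1, 16, …] (period length 6).
Convergents:
  p_0/q_0 = 8/1
  p_1/q_1 = 9/1
  p_2/q_2 = 35/4
  p_3/q_3 = 79/9
  p_4/q_4 = 272/31
  p_5/q_5 = 351/40
q_4 = 31 ≤ 37 < 40 = q_5, so the answer is 272/31.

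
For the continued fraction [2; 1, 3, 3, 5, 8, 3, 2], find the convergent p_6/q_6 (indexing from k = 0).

4883/1764

Using pₖ = aₖpₖ₋₁ + pₖ₋₂, qₖ = aₖqₖ₋₁ + qₖ₋₂ (with p₋₁=1, p₋₂=0, q₋₁=0, q₋₂=1):
  k=0: a=2, p=2, q=1
  k=1: a=1, p=3, q=1
  k=2: a=3, p=11, q=4
  k=3: a=3, p=36, q=13
  k=4: a=5, p=191, q=69
  k=5: a=8, p=1564, q=565
  k=6: a=3, p=4883, q=1764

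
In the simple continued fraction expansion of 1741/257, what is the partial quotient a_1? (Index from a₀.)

1

1741 = 6·257 + 199   →  a_0 = 6
257 = 1·199 + 58   →  a_1 = 1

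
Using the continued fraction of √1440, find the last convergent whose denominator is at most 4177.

√1440 = [37; 1, 17, 1, 74, …] (period length 4).
Convergents:
  p_0/q_0 = 37/1
  p_1/q_1 = 38/1
  p_2/q_2 = 683/18
  p_3/q_3 = 721/19
  p_4/q_4 = 54037/1424
  p_5/q_5 = 54758/1443
  p_6/q_6 = 984923/25955
q_5 = 1443 ≤ 4177 < 25955 = q_6, so the answer is 54758/1443.

54758/1443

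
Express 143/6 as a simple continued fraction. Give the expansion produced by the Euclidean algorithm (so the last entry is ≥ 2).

[23; 1, 5]

143 = 23×6 + 5
6 = 1×5 + 1
5 = 5×1 + 0  (stop)
So 143/6 = [23; 1, 5].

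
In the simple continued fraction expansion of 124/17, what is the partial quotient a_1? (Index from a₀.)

3

124 = 7·17 + 5   →  a_0 = 7
17 = 3·5 + 2   →  a_1 = 3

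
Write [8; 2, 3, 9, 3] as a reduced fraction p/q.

1703/202

Fold from the inside: start with 3/1.
  9 + 1/3 = 28/3
  3 + 3/28 = 87/28
  2 + 28/87 = 202/87
  8 + 87/202 = 1703/202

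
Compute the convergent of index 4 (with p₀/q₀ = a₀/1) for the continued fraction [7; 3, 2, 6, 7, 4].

Using pₖ = aₖpₖ₋₁ + pₖ₋₂, qₖ = aₖqₖ₋₁ + qₖ₋₂ (with p₋₁=1, p₋₂=0, q₋₁=0, q₋₂=1):
  k=0: a=7, p=7, q=1
  k=1: a=3, p=22, q=3
  k=2: a=2, p=51, q=7
  k=3: a=6, p=328, q=45
  k=4: a=7, p=2347, q=322

2347/322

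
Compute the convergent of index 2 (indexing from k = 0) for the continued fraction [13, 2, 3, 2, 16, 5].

94/7

Using pₖ = aₖpₖ₋₁ + pₖ₋₂, qₖ = aₖqₖ₋₁ + qₖ₋₂ (with p₋₁=1, p₋₂=0, q₋₁=0, q₋₂=1):
  k=0: a=13, p=13, q=1
  k=1: a=2, p=27, q=2
  k=2: a=3, p=94, q=7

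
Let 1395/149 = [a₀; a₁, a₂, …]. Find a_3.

1395 = 9·149 + 54   →  a_0 = 9
149 = 2·54 + 41   →  a_1 = 2
54 = 1·41 + 13   →  a_2 = 1
41 = 3·13 + 2   →  a_3 = 3

3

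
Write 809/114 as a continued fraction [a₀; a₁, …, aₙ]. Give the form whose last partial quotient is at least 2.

809 = 7·114 + 11
114 = 10·11 + 4
11 = 2·4 + 3
4 = 1·3 + 1
3 = 3·1 + 0  (stop)
So 809/114 = [7; 10, 2, 1, 3].

[7; 10, 2, 1, 3]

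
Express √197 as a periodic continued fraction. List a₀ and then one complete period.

[14; 28]

a₀ = ⌊√197⌋ = 14.
With m₀=0, d₀=1 and mₖ₊₁ = dₖaₖ − mₖ, dₖ₊₁ = (n − mₖ₊₁²)/dₖ, aₖ₊₁ = ⌊(a₀+mₖ₊₁)/dₖ₊₁⌋:
  k=1: m=14, d=1, a=28
d=1 and a=2a₀=28 at k=1, so the next step gives (m, d) = (14, 1) again — its k=1 value — and the period has length 1.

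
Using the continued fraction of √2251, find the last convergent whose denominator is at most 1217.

20164/425

√2251 = [47; 2, 4, 47, 4, 2, 94, …] (period length 6).
Convergents:
  p_0/q_0 = 47/1
  p_1/q_1 = 95/2
  p_2/q_2 = 427/9
  p_3/q_3 = 20164/425
  p_4/q_4 = 81083/1709
q_3 = 425 ≤ 1217 < 1709 = q_4, so the answer is 20164/425.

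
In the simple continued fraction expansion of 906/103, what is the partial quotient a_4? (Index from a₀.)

9

906 = 8·103 + 82   →  a_0 = 8
103 = 1·82 + 21   →  a_1 = 1
82 = 3·21 + 19   →  a_2 = 3
21 = 1·19 + 2   →  a_3 = 1
19 = 9·2 + 1   →  a_4 = 9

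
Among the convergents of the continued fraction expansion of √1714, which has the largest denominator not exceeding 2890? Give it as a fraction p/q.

√1714 = [41; 2, 2, 82, …] (period length 3).
Convergents:
  p_0/q_0 = 41/1
  p_1/q_1 = 83/2
  p_2/q_2 = 207/5
  p_3/q_3 = 17057/412
  p_4/q_4 = 34321/829
  p_5/q_5 = 85699/2070
  p_6/q_6 = 7061639/170569
q_5 = 2070 ≤ 2890 < 170569 = q_6, so the answer is 85699/2070.

85699/2070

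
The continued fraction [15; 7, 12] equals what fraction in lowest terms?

1287/85

Fold from the inside: start with 12/1.
  7 + 1/12 = 85/12
  15 + 12/85 = 1287/85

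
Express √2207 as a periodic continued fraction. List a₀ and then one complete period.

a₀ = ⌊√2207⌋ = 46.
With m₀=0, d₀=1 and mₖ₊₁ = dₖaₖ − mₖ, dₖ₊₁ = (n − mₖ₊₁²)/dₖ, aₖ₊₁ = ⌊(a₀+mₖ₊₁)/dₖ₊₁⌋:
  k=1: m=46, d=91, a=1
  k=2: m=45, d=2, a=45
  k=3: m=45, d=91, a=1
  k=4: m=46, d=1, a=92
d=1 and a=2a₀=92 at k=4, so the next step gives (m, d) = (46, 91) again — its k=1 value — and the period has length 4.

[46; 1, 45, 1, 92]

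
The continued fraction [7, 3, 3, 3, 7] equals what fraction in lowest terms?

1760/241

Fold from the inside: start with 7/1.
  3 + 1/7 = 22/7
  3 + 7/22 = 73/22
  3 + 22/73 = 241/73
  7 + 73/241 = 1760/241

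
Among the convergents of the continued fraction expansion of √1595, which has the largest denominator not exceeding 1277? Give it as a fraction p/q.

50441/1263

√1595 = [39; 1, 14, 1, 78, …] (period length 4).
Convergents:
  p_0/q_0 = 39/1
  p_1/q_1 = 40/1
  p_2/q_2 = 599/15
  p_3/q_3 = 639/16
  p_4/q_4 = 50441/1263
  p_5/q_5 = 51080/1279
q_4 = 1263 ≤ 1277 < 1279 = q_5, so the answer is 50441/1263.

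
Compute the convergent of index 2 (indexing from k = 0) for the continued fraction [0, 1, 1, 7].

Using pₖ = aₖpₖ₋₁ + pₖ₋₂, qₖ = aₖqₖ₋₁ + qₖ₋₂ (with p₋₁=1, p₋₂=0, q₋₁=0, q₋₂=1):
  k=0: a=0, p=0, q=1
  k=1: a=1, p=1, q=1
  k=2: a=1, p=1, q=2

1/2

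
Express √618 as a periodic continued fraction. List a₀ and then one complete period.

a₀ = ⌊√618⌋ = 24.
With m₀=0, d₀=1 and mₖ₊₁ = dₖaₖ − mₖ, dₖ₊₁ = (n − mₖ₊₁²)/dₖ, aₖ₊₁ = ⌊(a₀+mₖ₊₁)/dₖ₊₁⌋:
  k=1: m=24, d=42, a=1
  k=2: m=18, d=7, a=6
  k=3: m=24, d=6, a=8
  k=4: m=24, d=7, a=6
  k=5: m=18, d=42, a=1
  k=6: m=24, d=1, a=48
d=1 and a=2a₀=48 at k=6, so the next step gives (m, d) = (24, 42) again — its k=1 value — and the period has length 6.

[24; 1, 6, 8, 6, 1, 48]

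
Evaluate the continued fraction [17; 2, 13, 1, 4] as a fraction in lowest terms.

Fold from the inside: start with 4/1.
  1 + 1/4 = 5/4
  13 + 4/5 = 69/5
  2 + 5/69 = 143/69
  17 + 69/143 = 2500/143

2500/143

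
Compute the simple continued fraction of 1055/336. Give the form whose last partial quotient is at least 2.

[3; 7, 6, 1, 2, 2]

1055 = 3*336 + 47
336 = 7*47 + 7
47 = 6*7 + 5
7 = 1*5 + 2
5 = 2*2 + 1
2 = 2*1 + 0  (stop)
So 1055/336 = [3; 7, 6, 1, 2, 2].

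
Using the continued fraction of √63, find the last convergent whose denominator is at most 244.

1897/239

√63 = [7; 1, 14, …] (period length 2).
Convergents:
  p_0/q_0 = 7/1
  p_1/q_1 = 8/1
  p_2/q_2 = 119/15
  p_3/q_3 = 127/16
  p_4/q_4 = 1897/239
  p_5/q_5 = 2024/255
q_4 = 239 ≤ 244 < 255 = q_5, so the answer is 1897/239.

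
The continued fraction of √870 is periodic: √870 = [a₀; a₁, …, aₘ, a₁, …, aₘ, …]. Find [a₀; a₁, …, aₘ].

a₀ = ⌊√870⌋ = 29.
With m₀=0, d₀=1 and mₖ₊₁ = dₖaₖ − mₖ, dₖ₊₁ = (n − mₖ₊₁²)/dₖ, aₖ₊₁ = ⌊(a₀+mₖ₊₁)/dₖ₊₁⌋:
  k=1: m=29, d=29, a=2
  k=2: m=29, d=1, a=58
d=1 and a=2a₀=58 at k=2, so the next step gives (m, d) = (29, 29) again — its k=1 value — and the period has length 2.

[29; 2, 58]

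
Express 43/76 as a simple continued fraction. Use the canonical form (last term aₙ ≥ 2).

43 = 0*76 + 43
76 = 1*43 + 33
43 = 1*33 + 10
33 = 3*10 + 3
10 = 3*3 + 1
3 = 3*1 + 0  (stop)
So 43/76 = [0; 1, 1, 3, 3, 3].

[0; 1, 1, 3, 3, 3]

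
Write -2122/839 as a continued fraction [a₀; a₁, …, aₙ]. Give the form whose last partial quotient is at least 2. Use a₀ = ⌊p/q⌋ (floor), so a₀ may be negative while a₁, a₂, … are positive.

[-3; 2, 8, 16, 3]

-2122 = -3·839 + 395
839 = 2·395 + 49
395 = 8·49 + 3
49 = 16·3 + 1
3 = 3·1 + 0  (stop)
So -2122/839 = [-3; 2, 8, 16, 3].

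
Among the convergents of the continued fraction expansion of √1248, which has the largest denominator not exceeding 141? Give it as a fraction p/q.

√1248 = [35; 3, 17, 3, 70, …] (period length 4).
Convergents:
  p_0/q_0 = 35/1
  p_1/q_1 = 106/3
  p_2/q_2 = 1837/52
  p_3/q_3 = 5617/159
q_2 = 52 ≤ 141 < 159 = q_3, so the answer is 1837/52.

1837/52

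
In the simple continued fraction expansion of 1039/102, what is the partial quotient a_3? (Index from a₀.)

1039 = 10·102 + 19   →  a_0 = 10
102 = 5·19 + 7   →  a_1 = 5
19 = 2·7 + 5   →  a_2 = 2
7 = 1·5 + 2   →  a_3 = 1

1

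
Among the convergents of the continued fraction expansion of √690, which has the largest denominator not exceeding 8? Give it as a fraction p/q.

105/4

√690 = [26; 3, 1, 2, 1, 3, 52, …] (period length 6).
Convergents:
  p_0/q_0 = 26/1
  p_1/q_1 = 79/3
  p_2/q_2 = 105/4
  p_3/q_3 = 289/11
q_2 = 4 ≤ 8 < 11 = q_3, so the answer is 105/4.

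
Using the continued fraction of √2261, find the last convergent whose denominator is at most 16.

523/11

√2261 = [47; 1, 1, 4, 1, 1, 94, …] (period length 6).
Convergents:
  p_0/q_0 = 47/1
  p_1/q_1 = 48/1
  p_2/q_2 = 95/2
  p_3/q_3 = 428/9
  p_4/q_4 = 523/11
  p_5/q_5 = 951/20
q_4 = 11 ≤ 16 < 20 = q_5, so the answer is 523/11.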